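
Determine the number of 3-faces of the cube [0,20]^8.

An n-cube has C(n,k)·2^(n-k) k-faces. Here C(8,3)·2^5 = 56·32 = 1792.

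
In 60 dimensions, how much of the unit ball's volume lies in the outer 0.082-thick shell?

Shell fraction = 1 - (1-0.082)^60 ≈ 0.994104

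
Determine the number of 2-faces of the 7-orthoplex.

Each 2-face is the convex hull of 3 vertices, one chosen as ±e_i from each of 3 distinct axes: 2^3·C(7,3) = 280.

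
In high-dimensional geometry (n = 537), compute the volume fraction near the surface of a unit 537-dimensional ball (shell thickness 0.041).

1 - (1-0.041)^537 ≈ 1 - 1.724e-10 ≈ (100 - 1.72e-08)%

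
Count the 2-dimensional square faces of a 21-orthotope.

An n-cube has C(n,k)·2^(n-k) k-faces. Here C(21,2)·2^19 = 210·524288 = 110100480.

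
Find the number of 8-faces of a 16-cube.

f_8(16-cube) = (16 choose 8) · 2^8 = 3294720.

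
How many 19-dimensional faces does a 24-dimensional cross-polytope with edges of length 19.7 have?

Number of 19-faces = 2^(19+1) · C(24,19+1) = 1048576 · 10626 = 11142168576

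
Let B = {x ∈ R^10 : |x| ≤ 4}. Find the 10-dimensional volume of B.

Volume = π^{10/2}·(4)^10/Γ(6) = 131072·π^5/15 ≈ 2.67404e+06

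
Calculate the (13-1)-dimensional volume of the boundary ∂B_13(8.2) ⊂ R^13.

The surface area of an n-ball is 2π^(n/2) r^(n-1) / Γ(n/2). For n=13, r=8.2: 1.09408e+12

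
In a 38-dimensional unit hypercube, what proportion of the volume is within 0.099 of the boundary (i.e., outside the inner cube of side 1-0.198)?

1 - (1 - 2·0.099)^38 = 1 - 0.802^38 ≈ 0.999772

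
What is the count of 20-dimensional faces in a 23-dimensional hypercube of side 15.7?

Choose 20 of 23 axes to span the face (C(23,20) = 1771 ways), then fix each of the remaining 3 coordinates at one of its two extreme values (2^3 = 8 ways): 1771·8 = 14168.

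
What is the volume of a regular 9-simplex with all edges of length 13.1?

V_9 = √(10) · 13.1^9 / (9! · 2^(9/2)) ≈ 4375.66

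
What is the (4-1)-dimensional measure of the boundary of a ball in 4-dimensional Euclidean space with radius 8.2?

The surface area of an n-ball is 2π^(n/2) r^(n-1) / Γ(n/2). For n=4, r=8.2: 10883.6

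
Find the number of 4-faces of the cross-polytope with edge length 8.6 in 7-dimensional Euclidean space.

An n-cross-polytope has 2^(k+1)·C(n,k+1) k-faces. Here 2^5·C(7,5) = 32·21 = 672.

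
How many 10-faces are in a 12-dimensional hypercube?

Number of 10-faces = C(12,10) · 2^(12-10) = 66 · 4 = 264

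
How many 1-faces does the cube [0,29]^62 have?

An n-cube has n·2^(n-1) edges. With n = 62: 62·2305843009213693952 = 142962266571249025024.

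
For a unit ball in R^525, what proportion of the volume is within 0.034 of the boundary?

V(inner)/V(outer) = ((1-0.034)/1)^525 ≈ 1.297e-08, so the shell fraction is 0.999999987.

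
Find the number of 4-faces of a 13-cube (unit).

f_4(13-cube) = (13 choose 4) · 2^9 = 366080.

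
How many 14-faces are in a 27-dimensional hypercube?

An n-cube has C(n,k)·2^(n-k) k-faces. Here C(27,14)·2^13 = 20058300·8192 = 164317593600.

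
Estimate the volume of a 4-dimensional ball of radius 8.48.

The n-ball volume is π^(n/2)·r^n/Γ(n/2+1). With n=4, r=8.48: V ≈ 25518.4.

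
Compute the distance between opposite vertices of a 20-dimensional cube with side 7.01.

||(7.01,7.01,...,7.01)|| = √(20)·7.01 ≈ 31.3497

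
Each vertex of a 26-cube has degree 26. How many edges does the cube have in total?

An n-cube has n·2^(n-1) edges. With n = 26: 26·33554432 = 872415232.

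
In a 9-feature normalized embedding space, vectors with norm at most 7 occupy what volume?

The n-ball volume is π^(n/2)·r^n/Γ(n/2+1). With n=9, r=7: V = 184473632·π^4/135 ≈ 1.33107e+08.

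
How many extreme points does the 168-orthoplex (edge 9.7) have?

The vertices are ±e_1, ..., ±e_168, so there are 2·168 = 336.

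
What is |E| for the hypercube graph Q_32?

Each of the 2^32 = 4294967296 vertices has degree 32; total edges = 32·2^32/2 = 68719476736.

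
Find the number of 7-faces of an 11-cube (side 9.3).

An n-cube has C(n,k)·2^(n-k) k-faces. Here C(11,7)·2^4 = 330·16 = 5280.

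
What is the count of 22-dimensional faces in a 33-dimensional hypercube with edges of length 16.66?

An n-cube has C(n,k)·2^(n-k) k-faces. Here C(33,22)·2^11 = 193536720·2048 = 396363202560.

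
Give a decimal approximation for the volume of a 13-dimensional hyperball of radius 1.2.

Volume = π^{13/2}·(1.2)^13/Γ(15/2) ≈ 9.74311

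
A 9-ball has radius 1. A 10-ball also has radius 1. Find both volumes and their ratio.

V_9(1) ≈ 3.29851. V_10(1) ≈ 2.55016. Ratio V_9/V_10 ≈ 1.293.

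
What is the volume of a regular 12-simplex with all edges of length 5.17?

For a regular n-simplex with edge a, V = (a^n / n!)·√((n+1)/2^n). With a=5.17, n=12: V ≈ 0.0428885.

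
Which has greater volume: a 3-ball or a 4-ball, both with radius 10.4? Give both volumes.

V_3(10.4) ≈ 4711.82. V_4(10.4) ≈ 57730.2. The 4-ball is larger.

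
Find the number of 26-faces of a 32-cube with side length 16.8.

Choose 26 of 32 axes to span the face (C(32,26) = 906192 ways), then fix each of the remaining 6 coordinates at one of its two extreme values (2^6 = 64 ways): 906192·64 = 57996288.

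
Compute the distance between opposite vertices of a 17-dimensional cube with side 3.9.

Diagonal = √17 · 3.9 ≈ 16.0801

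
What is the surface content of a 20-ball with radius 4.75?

|∂B_20(4.75)| ≈ 3.71488e+12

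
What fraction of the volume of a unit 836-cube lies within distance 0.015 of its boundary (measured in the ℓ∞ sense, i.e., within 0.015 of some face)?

The inner cube has side 1-2·0.015 = 0.97 and volume (0.97)^836 ≈ 8.733e-12, so the shell holds 1 - 8.733e-12 of the volume.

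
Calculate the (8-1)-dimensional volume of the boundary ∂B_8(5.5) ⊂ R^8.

The surface area of an n-ball is 2π^(n/2) r^(n-1) / Γ(n/2). For n=8, r=5.5: 19487171·π^4/384 ≈ 4.9433e+06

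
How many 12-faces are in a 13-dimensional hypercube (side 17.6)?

An n-cube has C(n,k)·2^(n-k) k-faces. Here C(13,12)·2^1 = 13·2 = 26.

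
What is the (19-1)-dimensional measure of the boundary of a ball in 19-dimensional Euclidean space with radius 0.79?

|∂B_19(0.79)| ≈ 0.0127241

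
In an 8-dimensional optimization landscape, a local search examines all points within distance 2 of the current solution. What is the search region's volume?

V_8(2) = π^(8/2) · (2)^8 / Γ(8/2 + 1) = 32·π^4/3 ≈ 1039.03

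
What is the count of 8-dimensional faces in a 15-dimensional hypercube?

An n-cube has C(n,k)·2^(n-k) k-faces. Here C(15,8)·2^7 = 6435·128 = 823680.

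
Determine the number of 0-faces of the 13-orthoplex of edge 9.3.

An n-cross-polytope has 2^(k+1)·C(n,k+1) k-faces. Here 2^1·C(13,1) = 2·13 = 26.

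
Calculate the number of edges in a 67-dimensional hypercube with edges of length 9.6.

Number of 1-faces = C(67,1)·2^(67-1) = 67·73786976294838206464 = 4943727411754159833088.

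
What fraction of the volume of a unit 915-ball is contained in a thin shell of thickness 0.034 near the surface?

1 - (1-0.034)^915 ≈ 1 - 1.795e-14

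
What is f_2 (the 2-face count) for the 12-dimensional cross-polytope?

Number of 2-faces = 2^(2+1) · C(12,2+1) = 8 · 220 = 1760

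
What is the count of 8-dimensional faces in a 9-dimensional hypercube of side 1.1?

Number of 8-faces = C(9,8) · 2^(9-8) = 9 · 2 = 18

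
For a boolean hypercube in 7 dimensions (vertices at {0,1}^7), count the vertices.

An n-cube has 2^n vertices; for n = 7 that is 2^7 = 128.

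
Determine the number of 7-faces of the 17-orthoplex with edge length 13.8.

An n-cross-polytope has 2^(k+1)·C(n,k+1) k-faces. Here 2^8·C(17,8) = 256·24310 = 6223360.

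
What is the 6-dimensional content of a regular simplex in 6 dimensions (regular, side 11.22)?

For a regular n-simplex with edge a, V = (a^n / n!)·√((n+1)/2^n). With a=11.22, n=6: V ≈ 916.397.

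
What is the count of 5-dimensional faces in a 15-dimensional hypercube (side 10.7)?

f_5(15-cube) = (15 choose 5) · 2^10 = 3075072.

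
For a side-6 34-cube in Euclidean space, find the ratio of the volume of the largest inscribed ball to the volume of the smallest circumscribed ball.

The radii are 6/2 and 6√34/2, so the volume ratio is (1/√34)^34 = 34^{-34/2} ≈ 9.22271e-27.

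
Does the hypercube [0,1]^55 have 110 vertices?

False. The 55-cube has 2^55 = 36028797018963968 vertices.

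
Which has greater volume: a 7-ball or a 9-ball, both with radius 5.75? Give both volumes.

V_7(5.75) ≈ 981873. V_9(5.75) ≈ 2.26636e+07. The 9-ball is larger.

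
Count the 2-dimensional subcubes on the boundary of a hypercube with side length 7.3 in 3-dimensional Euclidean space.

Choose 2 of 3 axes to span the face (C(3,2) = 3 ways), then fix each of the remaining 1 coordinate at one of its two extreme values (2^1 = 2 ways): 3·2 = 6.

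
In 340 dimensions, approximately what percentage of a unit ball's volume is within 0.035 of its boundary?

1 - (1-0.035)^340 ≈ 0.999995 ≈ 99.999451%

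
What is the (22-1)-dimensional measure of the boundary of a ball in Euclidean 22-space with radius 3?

S_22(3) = 2·π^(22/2)·(3)^21 / Γ(22/2) = 129140163·π^11/22400 ≈ 1.69614e+09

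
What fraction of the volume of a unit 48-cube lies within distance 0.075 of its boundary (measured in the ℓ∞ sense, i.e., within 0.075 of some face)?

1 - (1 - 2·0.075)^48 = 1 - 0.85^48 ≈ 0.999591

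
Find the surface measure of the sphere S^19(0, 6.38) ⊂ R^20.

S = n·V_n(r)/r = 20·V_20(6.38)/6.38 (volume-to-surface relation), giving 1.01009e+15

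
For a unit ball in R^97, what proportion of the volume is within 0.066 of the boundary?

1 - (1-0.066)^97 ≈ 0.998671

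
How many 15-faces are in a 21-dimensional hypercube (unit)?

f_15(21-cube) = (21 choose 15) · 2^6 = 3472896.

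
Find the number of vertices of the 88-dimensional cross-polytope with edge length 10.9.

The 88-dimensional cross-polytope has 2n = 2·88 = 176 vertices.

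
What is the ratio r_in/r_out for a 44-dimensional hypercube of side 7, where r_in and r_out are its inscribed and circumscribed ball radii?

Ratio = (s/2)/(s√44/2) = 44^(-1/2) ≈ 0.150756.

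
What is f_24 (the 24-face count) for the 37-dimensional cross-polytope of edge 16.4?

Each 24-face is the convex hull of 25 vertices, one chosen as ±e_i from each of 25 distinct axes: 2^25·C(37,25) = 62159014720438272.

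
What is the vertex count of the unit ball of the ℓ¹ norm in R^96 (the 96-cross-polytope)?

The vertices are ±e_1, ..., ±e_96, so there are 2·96 = 192.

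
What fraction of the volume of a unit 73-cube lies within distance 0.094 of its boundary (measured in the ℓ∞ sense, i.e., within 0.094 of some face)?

Shell fraction = 1 - (1-0.188)^73 ≈ 0.9999997502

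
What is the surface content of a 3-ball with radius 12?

|∂B_3(12)| = 4πr² = 4π·(12)² ≈ 1809.56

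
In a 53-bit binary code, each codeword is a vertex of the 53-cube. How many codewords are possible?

The 53-cube has 2^53 = 9007199254740992 vertices.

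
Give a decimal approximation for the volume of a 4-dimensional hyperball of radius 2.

The n-ball volume is π^(n/2)·r^n/Γ(n/2+1). With n=4, r=2: V = 8·π^2 ≈ 78.9568.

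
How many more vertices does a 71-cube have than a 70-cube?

The 71-cube has 2^71 = 2361183241434822606848 vertices. The 70-cube has 2^70 = 1180591620717411303424 vertices. Difference: 2361183241434822606848 - 1180591620717411303424 = 1180591620717411303424.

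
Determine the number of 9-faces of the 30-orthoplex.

An n-cross-polytope has 2^(k+1)·C(n,k+1) k-faces. Here 2^10·C(30,10) = 1024·30045015 = 30766095360.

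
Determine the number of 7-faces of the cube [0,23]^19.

Choose 7 of 19 axes to span the face (C(19,7) = 50388 ways), then fix each of the remaining 12 coordinates at one of its two extreme values (2^12 = 4096 ways): 50388·4096 = 206389248.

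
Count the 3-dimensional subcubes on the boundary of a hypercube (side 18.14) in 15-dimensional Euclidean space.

An n-cube has C(n,k)·2^(n-k) k-faces. Here C(15,3)·2^12 = 455·4096 = 1863680.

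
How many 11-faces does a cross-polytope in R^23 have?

f_11(23-orthoplex) = 2^12 · (23 choose 12) = 5538111488.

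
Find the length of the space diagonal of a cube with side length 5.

d = √(5² + 5² + ... + 5²) [3 terms] = √(3·5²) = 5√3 ≈ 8.66025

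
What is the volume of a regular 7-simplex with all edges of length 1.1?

For a regular n-simplex with edge a, V = (a^n / n!)·√((n+1)/2^n). With a=1.1, n=7: V ≈ 9.66626e-05.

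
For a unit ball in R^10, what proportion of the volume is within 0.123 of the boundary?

Shell fraction = 1 - (1-0.123)^10 ≈ 0.730849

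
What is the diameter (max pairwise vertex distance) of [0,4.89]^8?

Diagonal = √8 · 4.89 ≈ 13.831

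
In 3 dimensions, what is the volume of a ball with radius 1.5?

V_3(1.5) = π^(3/2) · (1.5)^3 / Γ(3/2 + 1) = 9·π/2 ≈ 14.1372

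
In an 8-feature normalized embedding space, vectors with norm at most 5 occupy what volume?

V_8(5) = π^(8/2) · (5)^8 / Γ(8/2 + 1) = 390625·π^4/24 ≈ 1.58543e+06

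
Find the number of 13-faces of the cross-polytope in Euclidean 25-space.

f_13(25-orthoplex) = 2^14 · (25 choose 14) = 73030041600.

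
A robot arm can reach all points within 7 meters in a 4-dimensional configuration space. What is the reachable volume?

V = 2401·π^2/2 ≈ 11848.5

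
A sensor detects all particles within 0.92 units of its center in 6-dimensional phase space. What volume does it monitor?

Volume = π^{6/2}·(0.92)^6/Γ(4) ≈ 3.13347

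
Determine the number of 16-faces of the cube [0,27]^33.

Choose 16 of 33 axes to span the face (C(33,16) = 1166803110 ways), then fix each of the remaining 17 coordinates at one of its two extreme values (2^17 = 131072 ways): 1166803110·131072 = 152935217233920.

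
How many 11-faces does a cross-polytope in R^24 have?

Number of 11-faces = 2^(11+1) · C(24,11+1) = 4096 · 2704156 = 11076222976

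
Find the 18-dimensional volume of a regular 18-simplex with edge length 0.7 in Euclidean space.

V = (0.7^18 / 18!) · √((18+1) / 2^18) ≈ 2.16536e-21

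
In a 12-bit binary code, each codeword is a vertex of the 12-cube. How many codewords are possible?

An n-cube has 2^n vertices; for n = 12 that is 2^12 = 4096.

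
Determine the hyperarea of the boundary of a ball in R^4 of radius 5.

|∂B_4(5)| = 250·π^2 ≈ 2467.4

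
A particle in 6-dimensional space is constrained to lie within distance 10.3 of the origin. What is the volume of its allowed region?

The n-ball volume is π^(n/2)·r^n/Γ(n/2+1). With n=6, r=10.3: V ≈ 6.17052e+06.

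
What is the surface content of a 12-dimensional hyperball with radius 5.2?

|∂B_12(5.2)| ≈ 1.20444e+09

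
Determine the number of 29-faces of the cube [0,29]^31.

Choose 29 of 31 axes to span the face (C(31,29) = 465 ways), then fix each of the remaining 2 coordinates at one of its two extreme values (2^2 = 4 ways): 465·4 = 1860.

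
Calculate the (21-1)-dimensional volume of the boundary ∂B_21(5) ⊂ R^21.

The surface area of an n-ball is 2π^(n/2) r^(n-1) / Γ(n/2). For n=21, r=5: 7812500000000000·π^10/26189163 ≈ 2.79362e+13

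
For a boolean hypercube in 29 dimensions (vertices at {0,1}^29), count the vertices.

Each vertex is a binary string of length 29, so there are 2^29 = 536870912.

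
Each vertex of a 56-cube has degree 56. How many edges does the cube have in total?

The 56-cube has n·2^(n-1) = 56·2^55 = 56·36028797018963968 = 2017612633061982208 edges.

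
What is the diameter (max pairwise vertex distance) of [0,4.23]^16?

||(4.23,4.23,...,4.23)|| = √(16)·4.23 = 16.92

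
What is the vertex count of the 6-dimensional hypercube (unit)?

Each vertex is a binary string of length 6, so there are 2^6 = 64.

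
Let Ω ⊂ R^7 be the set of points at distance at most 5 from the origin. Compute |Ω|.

V = 250000·π^3/21 ≈ 369122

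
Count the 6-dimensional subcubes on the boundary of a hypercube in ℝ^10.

Number of 6-faces = C(10,6) · 2^(10-6) = 210 · 16 = 3360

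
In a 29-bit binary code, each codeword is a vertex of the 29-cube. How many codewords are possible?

Number of vertices = 2^29 = 536870912.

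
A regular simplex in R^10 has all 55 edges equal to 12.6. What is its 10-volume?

V_10 = √(11) · 12.6^10 / (10! · 2^(10/2)) ≈ 2880.64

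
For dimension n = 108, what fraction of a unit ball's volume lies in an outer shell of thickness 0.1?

1 - (1-0.1)^108 ≈ 0.999989 ≈ 99.998857%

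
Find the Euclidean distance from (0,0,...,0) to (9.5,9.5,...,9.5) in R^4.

Diagonal = √4 · 9.5 = 19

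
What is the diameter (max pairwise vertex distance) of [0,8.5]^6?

The space diagonal of an n-cube of side s is s√n. Here 8.5·√6 ≈ 20.8207.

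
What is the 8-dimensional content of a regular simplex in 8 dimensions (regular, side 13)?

V = (13^8 / 8!) · √((8+1) / 2^8) ≈ 3793.39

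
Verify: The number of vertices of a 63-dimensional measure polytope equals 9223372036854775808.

True. The 63-cube has 2^63 = 9223372036854775808 vertices.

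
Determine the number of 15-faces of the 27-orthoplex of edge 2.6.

f_15(27-orthoplex) = 2^16 · (27 choose 16) = 854451486720.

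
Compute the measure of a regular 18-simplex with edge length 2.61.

For a regular n-simplex with edge a, V = (a^n / n!)·√((n+1)/2^n). With a=2.61, n=18: V ≈ 4.20044e-11.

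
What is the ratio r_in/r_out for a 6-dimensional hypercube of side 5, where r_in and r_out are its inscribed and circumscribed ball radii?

r_in = 5/2 (half the side); r_out = 5√6/2 (half the diagonal). Ratio = 1/√6 ≈ 0.408248.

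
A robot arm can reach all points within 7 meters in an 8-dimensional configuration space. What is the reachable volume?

The n-ball volume is π^(n/2)·r^n/Γ(n/2+1). With n=8, r=7: V = 5764801·π^4/24 ≈ 2.33977e+07.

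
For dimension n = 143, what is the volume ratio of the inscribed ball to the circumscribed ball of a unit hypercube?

The radii are 1/2 and 1√143/2, so the volume ratio is (1/√143)^143 = 143^{-143/2} ≈ 7.8248e-155.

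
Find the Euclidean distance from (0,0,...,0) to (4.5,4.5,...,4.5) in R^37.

The space diagonal of an n-cube of side s is s√n. Here 4.5·√37 ≈ 27.3724.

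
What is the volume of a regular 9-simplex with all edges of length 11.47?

V_9 = √(10) · 11.47^9 / (9! · 2^(9/2)) ≈ 1323.34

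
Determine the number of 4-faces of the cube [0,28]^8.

Choose 4 of 8 axes to span the face (C(8,4) = 70 ways), then fix each of the remaining 4 coordinates at one of its two extreme values (2^4 = 16 ways): 70·16 = 1120.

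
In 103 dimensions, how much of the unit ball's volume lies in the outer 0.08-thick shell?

Shell fraction = 1 - (1-0.08)^103 ≈ 0.999814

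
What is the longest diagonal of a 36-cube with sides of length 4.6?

d = √(4.6² + 4.6² + ... + 4.6²) [36 terms] = √(36·4.6²) = 4.6√36 = 27.6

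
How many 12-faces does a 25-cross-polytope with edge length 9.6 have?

An n-cross-polytope has 2^(k+1)·C(n,k+1) k-faces. Here 2^13·C(25,13) = 8192·5200300 = 42600857600.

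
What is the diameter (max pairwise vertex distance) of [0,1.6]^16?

Diagonal = √16 · 1.6 = 6.4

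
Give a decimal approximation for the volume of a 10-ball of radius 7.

V = 282475249·π^5/120 ≈ 7.20358e+08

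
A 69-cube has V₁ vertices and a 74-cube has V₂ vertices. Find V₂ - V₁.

V₁ = 2^69 = 590295810358705651712. V₂ = 2^74 = 18889465931478580854784. V₂ - V₁ = 18299170121119875203072.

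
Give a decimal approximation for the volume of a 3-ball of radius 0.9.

V_3(0.9) = π^(3/2) · (0.9)^3 / Γ(3/2 + 1) ≈ 3.05363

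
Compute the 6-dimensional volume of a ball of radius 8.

Volume = π^{6/2}·(8)^6/Γ(4) = 131072·π^3/3 ≈ 1.35468e+06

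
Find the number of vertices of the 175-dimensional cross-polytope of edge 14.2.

The vertices are ±e_1, ..., ±e_175, so there are 2·175 = 350.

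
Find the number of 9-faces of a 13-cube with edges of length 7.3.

Choose 9 of 13 axes to span the face (C(13,9) = 715 ways), then fix each of the remaining 4 coordinates at one of its two extreme values (2^4 = 16 ways): 715·16 = 11440.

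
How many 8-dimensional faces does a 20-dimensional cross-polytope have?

Each 8-face is the convex hull of 9 vertices, one chosen as ±e_i from each of 9 distinct axes: 2^9·C(20,9) = 85995520.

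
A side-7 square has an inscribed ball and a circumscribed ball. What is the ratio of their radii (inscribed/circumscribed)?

r_in / r_out = (7/2) / (7√2/2) = 1/√2 ≈ 0.707107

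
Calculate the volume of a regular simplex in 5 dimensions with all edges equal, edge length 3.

V = (3^5 / 5!) · √((5+1) / 2^5) ≈ 0.876851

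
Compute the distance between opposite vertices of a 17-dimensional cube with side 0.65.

The space diagonal of an n-cube of side s is s√n. Here 0.65·√17 ≈ 2.68002.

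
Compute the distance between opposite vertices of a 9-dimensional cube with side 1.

d = √(1² + 1² + ... + 1²) [9 terms] = √(9·1²) = 1√9 = 3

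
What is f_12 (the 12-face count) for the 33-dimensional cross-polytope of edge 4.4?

An n-cross-polytope has 2^(k+1)·C(n,k+1) k-faces. Here 2^13·C(33,13) = 8192·573166440 = 4695379476480.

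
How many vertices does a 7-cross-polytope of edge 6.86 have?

Number of 0-faces = 2^(0+1) · C(7,0+1) = 2 · 7 = 14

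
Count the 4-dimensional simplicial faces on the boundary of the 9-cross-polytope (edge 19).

f_4(9-orthoplex) = 2^5 · (9 choose 5) = 4032.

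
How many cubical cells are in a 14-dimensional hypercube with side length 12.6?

An n-cube has C(n,k)·2^(n-k) k-faces. Here C(14,3)·2^11 = 364·2048 = 745472.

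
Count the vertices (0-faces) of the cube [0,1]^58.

Number of vertices = 2^58 = 288230376151711744.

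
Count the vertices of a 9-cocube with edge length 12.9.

The vertices are ±e_1, ..., ±e_9, so there are 2·9 = 18.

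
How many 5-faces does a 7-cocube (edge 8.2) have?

f_5(7-orthoplex) = 2^6 · (7 choose 6) = 448.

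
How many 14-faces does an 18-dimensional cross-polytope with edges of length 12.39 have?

f_14(18-orthoplex) = 2^15 · (18 choose 15) = 26738688.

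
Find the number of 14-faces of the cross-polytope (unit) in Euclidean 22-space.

Number of 14-faces = 2^(14+1) · C(22,14+1) = 32768 · 170544 = 5588385792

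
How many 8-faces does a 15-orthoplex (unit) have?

An n-cross-polytope has 2^(k+1)·C(n,k+1) k-faces. Here 2^9·C(15,9) = 512·5005 = 2562560.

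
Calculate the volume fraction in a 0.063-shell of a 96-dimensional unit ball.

1 - (1-0.063)^96 ≈ 0.998064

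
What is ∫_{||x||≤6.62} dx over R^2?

The n-ball volume is π^(n/2)·r^n/Γ(n/2+1). With n=2, r=6.62: V ≈ 137.678.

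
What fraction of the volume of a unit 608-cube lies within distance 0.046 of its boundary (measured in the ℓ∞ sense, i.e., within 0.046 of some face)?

Shell fraction = 1 - (1-0.092)^608 ≈ 1 - 3.282e-26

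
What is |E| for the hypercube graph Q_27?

The 27-cube has n·2^(n-1) = 27·2^26 = 27·67108864 = 1811939328 edges.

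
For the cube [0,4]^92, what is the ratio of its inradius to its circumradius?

r_in / r_out = (4/2) / (4√92/2) = 1/√92 ≈ 0.104257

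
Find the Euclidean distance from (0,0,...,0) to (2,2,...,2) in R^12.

||(2,2,...,2)|| = √(12)·2 ≈ 6.9282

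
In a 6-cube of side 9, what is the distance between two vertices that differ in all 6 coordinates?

Diagonal = √6 · 9 ≈ 22.0454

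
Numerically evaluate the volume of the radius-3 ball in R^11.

Volume = π^{11/2}·(3)^11/Γ(13/2) = 419904·π^5/385 ≈ 333763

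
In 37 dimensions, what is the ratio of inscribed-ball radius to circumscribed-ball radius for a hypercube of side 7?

Ratio = (s/2)/(s√37/2) = 37^(-1/2) ≈ 0.164399.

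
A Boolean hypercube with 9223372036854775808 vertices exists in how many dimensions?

Since 2^n = 9223372036854775808, we have n = 63.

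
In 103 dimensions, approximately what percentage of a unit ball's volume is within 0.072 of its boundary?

1 - (1-0.072)^103 ≈ 0.999546 ≈ 99.9546%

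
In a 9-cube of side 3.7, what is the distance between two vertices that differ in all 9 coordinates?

Diagonal = √9 · 3.7 = 11.1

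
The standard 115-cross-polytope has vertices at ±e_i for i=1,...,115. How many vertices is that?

An n-cross-polytope has 2n vertices; here n = 115, giving 230.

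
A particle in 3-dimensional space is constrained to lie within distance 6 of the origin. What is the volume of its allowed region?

V_3(6) = π^(3/2) · (6)^3 / Γ(3/2 + 1) = 288·π ≈ 904.779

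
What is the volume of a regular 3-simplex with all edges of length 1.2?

Volume = (√2/12) · 1.2³ = 0.203647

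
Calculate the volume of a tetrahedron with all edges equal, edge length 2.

Volume = (√2/12) · 2³ = 0.942809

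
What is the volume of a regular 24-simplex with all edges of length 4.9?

V_24 = √(25) · 4.9^24 / (24! · 2^(24/2)) ≈ 7.22122e-11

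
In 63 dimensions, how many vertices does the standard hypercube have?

An n-cube has 2^n vertices; for n = 63 that is 2^63 = 9223372036854775808.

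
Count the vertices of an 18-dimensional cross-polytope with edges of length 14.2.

An n-cross-polytope has 2n vertices; here n = 18, giving 36.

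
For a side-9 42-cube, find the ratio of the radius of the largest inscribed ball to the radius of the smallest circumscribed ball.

r_in = 9/2 (half the side); r_out = 9√42/2 (half the diagonal). Ratio = 1/√42 ≈ 0.154303.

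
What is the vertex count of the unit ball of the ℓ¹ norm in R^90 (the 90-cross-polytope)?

The vertices are ±e_1, ..., ±e_90, so there are 2·90 = 180.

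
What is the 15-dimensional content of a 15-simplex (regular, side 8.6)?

V_15 = √(16) · 8.6^15 / (15! · 2^(15/2)) ≈ 1.75919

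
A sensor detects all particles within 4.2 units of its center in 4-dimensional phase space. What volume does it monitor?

Volume = π^{4/2}·(4.2)^4/Γ(3) ≈ 1535.56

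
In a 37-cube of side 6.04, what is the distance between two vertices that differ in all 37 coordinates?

d = √(6.04² + 6.04² + ... + 6.04²) [37 terms] = √(37·6.04²) = 6.04√37 ≈ 36.7399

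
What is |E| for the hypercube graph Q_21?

An n-cube has n·2^(n-1) edges. With n = 21: 21·1048576 = 22020096.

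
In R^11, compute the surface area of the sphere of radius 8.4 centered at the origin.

S_11(8.4) = 2·π^(11/2)·(8.4)^10 / Γ(11/2) ≈ 3.62485e+10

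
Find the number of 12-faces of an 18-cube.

Number of 12-faces = C(18,12) · 2^(18-12) = 18564 · 64 = 1188096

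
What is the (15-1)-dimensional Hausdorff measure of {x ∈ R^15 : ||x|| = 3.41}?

S_15(3.41) = 2·π^(15/2)·(3.41)^14 / Γ(15/2) ≈ 1.64468e+08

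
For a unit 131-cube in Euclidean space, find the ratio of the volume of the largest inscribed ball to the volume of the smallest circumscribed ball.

V_in/V_out = n^(-n/2) = 131^(-131/2) ≈ 2.0832e-139.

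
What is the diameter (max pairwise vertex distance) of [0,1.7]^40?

Diagonal = √40 · 1.7 ≈ 10.7517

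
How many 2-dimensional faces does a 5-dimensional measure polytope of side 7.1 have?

Choose 2 of 5 axes to span the face (C(5,2) = 10 ways), then fix each of the remaining 3 coordinates at one of its two extreme values (2^3 = 8 ways): 10·8 = 80.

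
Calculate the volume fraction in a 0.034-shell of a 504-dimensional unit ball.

V(inner)/V(outer) = ((1-0.034)/1)^504 ≈ 2.682e-08, so the shell fraction is 0.9999999732.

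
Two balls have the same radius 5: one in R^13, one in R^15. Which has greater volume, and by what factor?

V_13(5) ≈ 1.11161e+09, V_15(5) ≈ 1.16407e+10. The 15-ball is larger by a factor of 10.47.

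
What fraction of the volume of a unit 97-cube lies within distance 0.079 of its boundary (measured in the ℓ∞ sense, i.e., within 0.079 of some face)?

Shell fraction = 1 - (1-0.158)^97 ≈ 0.9999999431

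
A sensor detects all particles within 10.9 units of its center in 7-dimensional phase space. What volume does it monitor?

V_7(10.9) = π^(7/2) · (10.9)^7 / Γ(7/2 + 1) ≈ 8.63706e+07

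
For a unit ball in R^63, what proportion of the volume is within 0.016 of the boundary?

Shell fraction = 1 - (1-0.016)^63 ≈ 0.638014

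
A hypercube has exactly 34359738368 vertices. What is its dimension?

2^n = 34359738368 ⇒ n = log_2(34359738368) = 35.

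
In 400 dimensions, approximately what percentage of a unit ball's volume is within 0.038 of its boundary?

1 - (1-0.038)^400 ≈ 0.9999998138 ≈ 99.999981%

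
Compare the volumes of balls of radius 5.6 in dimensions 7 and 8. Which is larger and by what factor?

V_7(5.6) ≈ 816012, V_8(5.6) ≈ 3.92548e+06. The 8-ball is larger by a factor of 4.811.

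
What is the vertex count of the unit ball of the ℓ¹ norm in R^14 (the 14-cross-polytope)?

The vertices are ±e_1, ..., ±e_14, so there are 2·14 = 28.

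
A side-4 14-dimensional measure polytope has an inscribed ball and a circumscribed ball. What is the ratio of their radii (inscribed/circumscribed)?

Ratio = (s/2)/(s√14/2) = 14^(-1/2) ≈ 0.267261.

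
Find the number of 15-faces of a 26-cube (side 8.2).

An n-cube has C(n,k)·2^(n-k) k-faces. Here C(26,15)·2^11 = 7726160·2048 = 15823175680.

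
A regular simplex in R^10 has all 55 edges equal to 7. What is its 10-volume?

V_10 = √(11) · 7^10 / (10! · 2^(10/2)) ≈ 8.06796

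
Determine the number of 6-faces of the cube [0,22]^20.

Choose 6 of 20 axes to span the face (C(20,6) = 38760 ways), then fix each of the remaining 14 coordinates at one of its two extreme values (2^14 = 16384 ways): 38760·16384 = 635043840.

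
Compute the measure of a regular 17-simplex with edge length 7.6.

V_17 = √(18) · 7.6^17 / (17! · 2^(17/2)) ≈ 0.0310201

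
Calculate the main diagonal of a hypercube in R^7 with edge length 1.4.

||(1.4,1.4,...,1.4)|| = √(7)·1.4 ≈ 3.70405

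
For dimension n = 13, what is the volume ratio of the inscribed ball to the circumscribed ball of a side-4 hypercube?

Volume scales as r^n, and r_in/r_out = 1/√13, giving (1/√13)^13 ≈ 5.74603e-08.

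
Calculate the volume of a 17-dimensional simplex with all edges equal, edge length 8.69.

For a regular n-simplex with edge a, V = (a^n / n!)·√((n+1)/2^n). With a=8.69, n=17: V ≈ 0.302795.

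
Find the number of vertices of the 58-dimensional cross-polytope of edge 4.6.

The 58-dimensional cross-polytope has 2n = 2·58 = 116 vertices.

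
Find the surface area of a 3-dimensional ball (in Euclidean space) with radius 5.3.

|∂B_3(5.3)| = 4πr² = 4π·(5.3)² ≈ 352.989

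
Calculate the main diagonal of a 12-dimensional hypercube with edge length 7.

||(7,7,...,7)|| = √(12)·7 ≈ 24.2487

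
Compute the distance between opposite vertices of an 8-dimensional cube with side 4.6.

||(4.6,4.6,...,4.6)|| = √(8)·4.6 ≈ 13.0108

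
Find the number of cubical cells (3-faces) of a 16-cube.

Choose 3 of 16 axes to span the face (C(16,3) = 560 ways), then fix each of the remaining 13 coordinates at one of its two extreme values (2^13 = 8192 ways): 560·8192 = 4587520.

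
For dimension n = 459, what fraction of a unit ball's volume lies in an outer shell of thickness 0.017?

1 - (1-0.017)^459 ≈ 0.999618 ≈ 99.9618%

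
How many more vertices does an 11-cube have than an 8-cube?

The 11-cube has 2^11 = 2048 vertices. The 8-cube has 2^8 = 256 vertices. Difference: 2048 - 256 = 1792.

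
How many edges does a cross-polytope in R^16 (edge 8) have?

f_1(16-orthoplex) = 2^2 · (16 choose 2) = 480.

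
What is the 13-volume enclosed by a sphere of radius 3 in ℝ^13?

The n-ball volume is π^(n/2)·r^n/Γ(n/2+1). With n=13, r=3: V = 7558272·π^6/5005 ≈ 1.45184e+06.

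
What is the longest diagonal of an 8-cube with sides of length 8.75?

The space diagonal of an n-cube of side s is s√n. Here 8.75·√8 ≈ 24.7487.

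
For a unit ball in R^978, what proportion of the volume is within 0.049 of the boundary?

1 - (1-0.049)^978 ≈ 1 - 4.577e-22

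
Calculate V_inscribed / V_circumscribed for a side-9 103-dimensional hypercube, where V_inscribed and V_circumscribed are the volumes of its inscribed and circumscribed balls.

The radii are 9/2 and 9√103/2, so the volume ratio is (1/√103)^103 = 103^{-103/2} ≈ 2.18214e-104.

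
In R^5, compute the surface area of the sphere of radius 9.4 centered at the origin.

S_5(9.4) = 2·π^(5/2)·(9.4)^4 / Γ(5/2) ≈ 205485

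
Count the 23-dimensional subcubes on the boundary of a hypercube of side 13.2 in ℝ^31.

An n-cube has C(n,k)·2^(n-k) k-faces. Here C(31,23)·2^8 = 7888725·256 = 2019513600.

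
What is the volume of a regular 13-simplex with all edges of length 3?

V_13 = √(14) · 3^13 / (13! · 2^(13/2)) ≈ 1.05844e-05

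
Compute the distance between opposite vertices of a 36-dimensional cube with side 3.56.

The space diagonal of an n-cube of side s is s√n. Here 3.56·√36 = 21.36.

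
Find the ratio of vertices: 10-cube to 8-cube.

The 10-cube has 2^10 = 1024 vertices. The 8-cube has 2^8 = 256 vertices. Ratio: 1024/256 = 4.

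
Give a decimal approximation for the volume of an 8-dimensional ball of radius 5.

V = 390625·π^4/24 ≈ 1.58543e+06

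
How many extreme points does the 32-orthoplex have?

An n-cross-polytope has 2n vertices; here n = 32, giving 64.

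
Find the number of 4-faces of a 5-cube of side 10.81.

f_4(5-cube) = (5 choose 4) · 2^1 = 10.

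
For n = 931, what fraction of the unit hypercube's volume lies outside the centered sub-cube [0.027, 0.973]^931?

Shell fraction = 1 - (1-0.054)^931 ≈ 1 - 3.586e-23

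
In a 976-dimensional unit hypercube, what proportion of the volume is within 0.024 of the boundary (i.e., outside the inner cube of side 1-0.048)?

Shell fraction = 1 - (1-0.048)^976 ≈ 1 - 1.411e-21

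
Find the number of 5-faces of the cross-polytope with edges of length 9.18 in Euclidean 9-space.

An n-cross-polytope has 2^(k+1)·C(n,k+1) k-faces. Here 2^6·C(9,6) = 64·84 = 5376.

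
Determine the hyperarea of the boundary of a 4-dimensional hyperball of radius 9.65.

The surface area of an n-ball is 2π^(n/2) r^(n-1) / Γ(n/2). For n=4, r=9.65: 17738.3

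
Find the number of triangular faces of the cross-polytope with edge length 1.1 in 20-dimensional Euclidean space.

f_2(20-orthoplex) = 2^3 · (20 choose 3) = 9120.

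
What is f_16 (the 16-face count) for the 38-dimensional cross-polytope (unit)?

Number of 16-faces = 2^(16+1) · C(38,16+1) = 131072 · 28781143380 = 3772402025103360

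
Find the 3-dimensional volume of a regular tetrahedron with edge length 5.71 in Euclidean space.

Volume = (√2/12) · 5.71³ = 21.9403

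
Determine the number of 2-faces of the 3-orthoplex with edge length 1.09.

Number of 2-faces = 2^(2+1) · C(3,2+1) = 8 · 1 = 8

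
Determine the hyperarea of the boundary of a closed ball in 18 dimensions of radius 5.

The surface area of an n-ball is 2π^(n/2) r^(n-1) / Γ(n/2). For n=18, r=5: 152587890625·π^9/4032 ≈ 1.1281e+12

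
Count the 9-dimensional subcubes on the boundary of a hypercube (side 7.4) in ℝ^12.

Choose 9 of 12 axes to span the face (C(12,9) = 220 ways), then fix each of the remaining 3 coordinates at one of its two extreme values (2^3 = 8 ways): 220·8 = 1760.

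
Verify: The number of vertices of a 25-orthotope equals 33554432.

True. The 25-cube has 2^25 = 33554432 vertices.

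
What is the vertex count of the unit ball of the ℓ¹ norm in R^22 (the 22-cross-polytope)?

The 22-dimensional cross-polytope has 2n = 2·22 = 44 vertices.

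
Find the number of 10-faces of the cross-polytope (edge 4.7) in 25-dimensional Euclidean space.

Number of 10-faces = 2^(10+1) · C(25,10+1) = 2048 · 4457400 = 9128755200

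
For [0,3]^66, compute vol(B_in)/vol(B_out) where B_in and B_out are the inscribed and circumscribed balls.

V_in/V_out = n^(-n/2) = 66^(-66/2) ≈ 9.01675e-61.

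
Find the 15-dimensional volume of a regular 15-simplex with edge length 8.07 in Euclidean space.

V = (8.07^15 / 15!) · √((15+1) / 2^15) ≈ 0.677545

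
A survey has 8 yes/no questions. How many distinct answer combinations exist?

Each vertex is a binary string of length 8, so there are 2^8 = 256.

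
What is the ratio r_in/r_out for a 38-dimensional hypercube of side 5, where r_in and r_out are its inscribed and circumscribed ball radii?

For an n-cube of any side s, the inradius is s/2 and the circumradius is s√n/2, so the ratio is 1/√38 ≈ 0.162221.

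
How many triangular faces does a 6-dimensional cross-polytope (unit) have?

An n-cross-polytope has 2^(k+1)·C(n,k+1) k-faces. Here 2^3·C(6,3) = 8·20 = 160.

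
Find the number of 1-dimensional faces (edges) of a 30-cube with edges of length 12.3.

Number of 1-faces = C(30,1)·2^(30-1) = 30·536870912 = 16106127360.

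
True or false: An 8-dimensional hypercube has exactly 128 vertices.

False. The 8-cube has 2^8 = 256 vertices.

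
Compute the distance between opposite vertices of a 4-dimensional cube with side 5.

||(5,5,...,5)|| = √(4)·5 = 10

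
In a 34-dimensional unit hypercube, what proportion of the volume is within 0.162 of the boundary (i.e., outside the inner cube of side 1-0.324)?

Shell fraction = 1 - (1-0.324)^34 ≈ 0.9999983473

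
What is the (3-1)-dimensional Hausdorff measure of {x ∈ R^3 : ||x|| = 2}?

The surface area of an n-ball is 2π^(n/2) r^(n-1) / Γ(n/2). For n=3, r=2: 4πr² = 4π·(2)² ≈ 50.2655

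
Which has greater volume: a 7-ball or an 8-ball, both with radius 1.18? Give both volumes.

V_7(1.18) ≈ 15.0506. V_8(1.18) ≈ 15.2561. The 8-ball is larger.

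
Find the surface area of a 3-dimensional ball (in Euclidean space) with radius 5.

The surface area of an n-ball is 2π^(n/2) r^(n-1) / Γ(n/2). For n=3, r=5: 4πr² = 4π·(5)² ≈ 314.159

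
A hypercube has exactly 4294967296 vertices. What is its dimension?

n = log_2(4294967296) = 32.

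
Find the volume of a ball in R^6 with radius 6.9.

V_6(6.9) = π^(6/2) · (6.9)^6 / Γ(6/2 + 1) ≈ 557690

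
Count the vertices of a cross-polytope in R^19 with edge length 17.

An n-cross-polytope has 2n vertices; here n = 19, giving 38.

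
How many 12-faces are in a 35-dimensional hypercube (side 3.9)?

An n-cube has C(n,k)·2^(n-k) k-faces. Here C(35,12)·2^23 = 834451800·8388608 = 6999889045094400.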